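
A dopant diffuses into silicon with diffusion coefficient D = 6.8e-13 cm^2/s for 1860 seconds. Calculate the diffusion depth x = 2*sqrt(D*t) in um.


Step 1: Compute D*t = 6.8e-13 * 1860 = 1.2648e-09 cm^2
Step 2: sqrt(D*t) = 3.5564e-05 cm
Step 3: x = 2 * 3.5564e-05 cm = 7.1128e-05 cm
Step 4: Convert to um (1 cm = 1e4 um): x = 0.711 um


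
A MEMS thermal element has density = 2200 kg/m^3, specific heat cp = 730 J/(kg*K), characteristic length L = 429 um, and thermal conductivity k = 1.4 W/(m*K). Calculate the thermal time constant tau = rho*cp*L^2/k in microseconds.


Step 1: Convert L to m: L = 429e-6 m
Step 2: L^2 = (429e-6)^2 = 1.84041e-07 m^2
Step 3: tau = 2200 * 730 * 1.84041e-07 / 1.4 = 2.1112131857e-01 s
Step 4: Convert to microseconds (multiply by 1e6).
tau = 211121.319 us


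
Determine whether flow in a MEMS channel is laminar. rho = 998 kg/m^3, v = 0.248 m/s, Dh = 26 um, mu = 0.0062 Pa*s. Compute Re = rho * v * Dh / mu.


Step 1: Convert Dh to meters: Dh = 26e-6 m
Step 2: Re = rho * v * Dh / mu
Re = 998 * 0.248 * 26e-6 / 0.0062
Re = 1.038
Since Re = 1.038 is below ~2300, the flow is laminar.


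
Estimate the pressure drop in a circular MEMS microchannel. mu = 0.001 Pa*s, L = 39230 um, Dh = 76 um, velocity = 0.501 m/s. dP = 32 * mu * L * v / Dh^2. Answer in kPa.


Step 1: Convert to SI: L = 39230e-6 m, Dh = 76e-6 m
Step 2: dP = 32 * 0.001 * 39230e-6 * 0.501 / (76e-6)^2
Step 3: dP = 108887.70 Pa
Step 4: Convert to kPa: dP = 108.89 kPa


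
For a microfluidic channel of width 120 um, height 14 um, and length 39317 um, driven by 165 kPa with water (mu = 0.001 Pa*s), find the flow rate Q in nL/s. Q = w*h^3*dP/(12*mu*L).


Step 1: Convert all dimensions to SI (meters).
w = 120e-6 m, h = 14e-6 m, L = 39317e-6 m, dP = 165e3 Pa
Step 2: Q = w * h^3 * dP / (12 * mu * L)
Q = 120e-6 * (14e-6)^3 * 165e3 / (12 * 0.001 * 39317e-6) = 1.1515629e-10 m^3/s
Step 3: Convert Q from m^3/s to nL/s (1 m^3 = 1e12 nL, so multiply by 1e12).
Q = 115.156 nL/s


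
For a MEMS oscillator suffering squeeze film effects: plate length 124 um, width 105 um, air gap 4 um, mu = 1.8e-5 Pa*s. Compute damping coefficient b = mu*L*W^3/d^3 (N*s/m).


Step 1: Convert to SI.
L = 124e-6 m, W = 105e-6 m, d = 4e-6 m
Step 2: W^3 = (105e-6)^3 = 1.16e-12 m^3
Step 3: d^3 = (4e-6)^3 = 6.40e-17 m^3
Step 4: b = 1.8e-5 * 124e-6 * 1.16e-12 / 6.40e-17
b = 4.04e-05 N*s/m


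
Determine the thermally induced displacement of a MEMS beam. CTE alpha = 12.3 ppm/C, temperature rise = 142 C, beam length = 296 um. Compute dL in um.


Step 1: Convert CTE: alpha = 12.3 ppm/C = 12.3e-6 /C
Step 2: dL = 12.3e-6 * 142 * 296
dL = 0.517 um


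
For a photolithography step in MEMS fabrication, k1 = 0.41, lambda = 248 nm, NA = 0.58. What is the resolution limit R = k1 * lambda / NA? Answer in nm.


Step 1: Identify values: k1 = 0.41, lambda = 248 nm, NA = 0.58
Step 2: R = k1 * lambda / NA
R = 0.41 * 248 / 0.58
R = 175.3 nm


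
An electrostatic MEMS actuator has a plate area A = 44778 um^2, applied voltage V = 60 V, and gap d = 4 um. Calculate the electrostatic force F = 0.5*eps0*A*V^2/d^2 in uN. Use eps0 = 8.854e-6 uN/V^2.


Step 1: Identify parameters.
eps0 = 8.854e-6 uN/V^2, A = 44778 um^2, V = 60 V, d = 4 um
Step 2: Compute V^2 = 60^2 = 3600
Step 3: Compute d^2 = 4^2 = 16
Step 4: F = 0.5 * 8.854e-6 * 44778 * 3600 / 16
F = 44.602 uN


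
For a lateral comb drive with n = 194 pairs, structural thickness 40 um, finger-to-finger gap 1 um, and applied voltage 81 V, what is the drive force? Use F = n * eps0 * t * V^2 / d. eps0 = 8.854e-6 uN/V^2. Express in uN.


Step 1: Parameters: n=194, eps0=8.854e-6 uN/V^2, t=40 um, V=81 V, d=1 um
Step 2: V^2 = 6561
Step 3: F = 194 * 8.854e-6 * 40 * 6561 / 1
F = 450.787 uN


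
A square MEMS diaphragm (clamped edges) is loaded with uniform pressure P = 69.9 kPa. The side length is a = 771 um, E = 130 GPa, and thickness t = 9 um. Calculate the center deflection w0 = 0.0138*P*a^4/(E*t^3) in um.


Step 1: Convert pressure to compatible units (E is in GPa, so P in GPa).
P = 69.9 kPa = 69.9e-6 GPa
Step 2: Compute numerator: 0.0138 * P * a^4.
a^4 = 771^4 = 353360102481
numerator = 0.0138 * 69.9e-6 * 353360102481 = 3.408582e+05
Step 3: Compute denominator: E * t^3 = 130 * 9^3 = 94770
Step 4: w0 = numerator / denominator = 3.408582e+05 / 94770 = 3.5967 um


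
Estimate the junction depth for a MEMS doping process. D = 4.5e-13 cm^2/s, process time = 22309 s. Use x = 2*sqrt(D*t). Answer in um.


Step 1: Compute D*t = 4.5e-13 * 22309 = 1.003905e-08 cm^2
Step 2: sqrt(D*t) = 1.00195e-04 cm
Step 3: x = 2 * 1.00195e-04 cm = 2.0039e-04 cm
Step 4: Convert to um (1 cm = 1e4 um): x = 2.004 um


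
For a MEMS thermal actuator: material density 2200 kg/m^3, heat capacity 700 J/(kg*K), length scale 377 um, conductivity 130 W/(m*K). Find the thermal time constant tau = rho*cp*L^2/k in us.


Step 1: Convert L to m: L = 377e-6 m
Step 2: L^2 = (377e-6)^2 = 1.42129e-07 m^2
Step 3: tau = 2200 * 700 * 1.42129e-07 / 130 = 1.683682e-03 s
Step 4: Convert to microseconds (multiply by 1e6).
tau = 1683.682 us


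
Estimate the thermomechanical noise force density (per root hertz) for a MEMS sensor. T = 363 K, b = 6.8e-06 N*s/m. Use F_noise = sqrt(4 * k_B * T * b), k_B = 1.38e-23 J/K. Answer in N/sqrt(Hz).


Step 1: Compute 4 * k_B * T * b
= 4 * 1.38e-23 * 363 * 6.8e-06
= 1.3626e-25 N^2/Hz
Step 2: F_noise = sqrt(1.3626e-25)
F_noise = 3.69e-13 N/sqrt(Hz)


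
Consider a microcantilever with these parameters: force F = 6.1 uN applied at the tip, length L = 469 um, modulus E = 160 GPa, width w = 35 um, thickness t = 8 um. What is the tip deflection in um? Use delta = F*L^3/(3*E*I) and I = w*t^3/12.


Step 1: Calculate the second moment of area.
I = w * t^3 / 12 = 35 * 8^3 / 12 = 1493.3333 um^4
Step 2: Convert E to consistent units (1 GPa = 1000 uN/um^2).
E = 160 GPa = 160000 uN/um^2
Step 3: Calculate tip deflection.
delta = F * L^3 / (3 * E * I)
delta = 6.1 * 469^3 / (3 * 160000 * 1493.3333)
delta = 0.8779 um


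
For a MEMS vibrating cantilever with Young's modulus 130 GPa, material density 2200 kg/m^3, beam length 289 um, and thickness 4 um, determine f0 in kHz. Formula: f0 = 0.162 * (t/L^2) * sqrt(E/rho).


Step 1: Convert units to SI.
t_SI = 4e-6 m, L_SI = 289e-6 m
Step 2: Calculate sqrt(E/rho).
sqrt(130e9 / 2200) = 7687.06 m/s
Step 3: Compute f0.
f0 = 0.162 * 4e-6 / (289e-6)^2 * 7687.06 = 59640.3 Hz = 59.64 kHz


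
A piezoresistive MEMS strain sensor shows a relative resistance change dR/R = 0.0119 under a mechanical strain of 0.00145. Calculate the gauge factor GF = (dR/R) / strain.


Step 1: Identify values.
dR/R = 0.0119, strain = 0.00145
Step 2: GF = (dR/R) / strain = 0.0119 / 0.00145
GF = 8.2


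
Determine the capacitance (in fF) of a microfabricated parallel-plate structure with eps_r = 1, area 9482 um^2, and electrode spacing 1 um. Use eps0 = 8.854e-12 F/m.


Step 1: Convert area to m^2: A = 9482e-12 m^2
Step 2: Convert gap to m: d = 1e-6 m
Step 3: C = eps0 * eps_r * A / d
C = 8.854e-12 * 1 * 9482e-12 / 1e-6
Step 4: Convert to fF (multiply by 1e15).
C = 83.95 fF


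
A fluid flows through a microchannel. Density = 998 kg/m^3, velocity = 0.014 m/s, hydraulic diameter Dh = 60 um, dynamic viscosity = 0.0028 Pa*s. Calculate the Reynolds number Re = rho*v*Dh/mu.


Step 1: Convert Dh to meters: Dh = 60e-6 m
Step 2: Re = rho * v * Dh / mu
Re = 998 * 0.014 * 60e-6 / 0.0028
Re = 0.299


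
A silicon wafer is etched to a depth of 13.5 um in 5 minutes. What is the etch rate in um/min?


Step 1: Etch rate = depth / time
Step 2: rate = 13.5 / 5
rate = 2.7 um/min


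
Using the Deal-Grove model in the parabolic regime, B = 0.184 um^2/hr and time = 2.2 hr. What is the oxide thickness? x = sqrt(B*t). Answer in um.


Step 1: Compute B*t = 0.184 * 2.2 = 0.4048
Step 2: x = sqrt(0.4048)
x = 0.636 um


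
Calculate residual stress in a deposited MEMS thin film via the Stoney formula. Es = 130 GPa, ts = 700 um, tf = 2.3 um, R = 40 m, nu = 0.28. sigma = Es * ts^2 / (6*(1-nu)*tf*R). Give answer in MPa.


Step 1: Compute numerator: Es * ts^2 = 130 * 700^2 = 63700000 (GPa*um^2)
Step 2: Compute denominator (R in um): 6*(1-nu)*tf*R = 6*0.72*2.3*40e6 = 397440000.0 (um^2)
Step 3: sigma (GPa) = 63700000 / 397440000.0 = 1.60276e-01 GPa
Step 4: Convert to MPa (x1000): sigma = 160.3 MPa


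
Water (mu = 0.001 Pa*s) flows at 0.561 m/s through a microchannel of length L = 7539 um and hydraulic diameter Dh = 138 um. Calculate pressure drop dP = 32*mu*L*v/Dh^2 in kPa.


Step 1: Convert to SI: L = 7539e-6 m, Dh = 138e-6 m
Step 2: dP = 32 * 0.001 * 7539e-6 * 0.561 / (138e-6)^2
Step 3: dP = 7106.71 Pa
Step 4: Convert to kPa: dP = 7.11 kPa


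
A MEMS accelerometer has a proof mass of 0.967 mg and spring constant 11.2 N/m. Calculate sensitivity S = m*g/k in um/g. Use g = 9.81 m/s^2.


Step 1: Convert mass: m = 0.967 mg = 9.67e-07 kg
Step 2: S = m * g / k = 9.67e-07 * 9.81 / 11.2
Step 3: S = 8.47e-07 m/g
Step 4: Convert to um/g: S = 0.847 um/g


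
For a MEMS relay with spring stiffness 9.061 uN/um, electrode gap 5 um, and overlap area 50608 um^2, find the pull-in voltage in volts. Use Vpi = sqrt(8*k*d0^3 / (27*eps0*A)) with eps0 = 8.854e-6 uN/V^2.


Step 1: Compute numerator: 8 * k * d0^3 = 8 * 9.061 * 5^3 = 9061.0
Step 2: Compute denominator: 27 * eps0 * A = 27 * 8.854e-6 * 50608 = 12.098247
Step 3: Vpi = sqrt(9061.0 / 12.098247)
Vpi = 27.37 V


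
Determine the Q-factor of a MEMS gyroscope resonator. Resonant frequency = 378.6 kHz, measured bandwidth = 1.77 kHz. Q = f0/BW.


Step 1: Q = f0 / bandwidth
Step 2: Q = 378.6 / 1.77
Q = 213.9


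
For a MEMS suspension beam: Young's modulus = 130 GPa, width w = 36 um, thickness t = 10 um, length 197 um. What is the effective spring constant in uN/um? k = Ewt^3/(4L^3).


Step 1: Convert E to consistent units (1 GPa = 1000 uN/um^2).
E = 130 GPa = 130000 uN/um^2
Step 2: Compute t^3 = 10^3 = 1000
Step 3: Compute L^3 = 197^3 = 7645373
Step 4: k = 130000 * 36 * 1000 / (4 * 7645373)
k = 153.0337 uN/um


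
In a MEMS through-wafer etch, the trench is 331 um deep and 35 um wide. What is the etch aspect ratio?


Step 1: AR = depth / width
Step 2: AR = 331 / 35
AR = 9.5


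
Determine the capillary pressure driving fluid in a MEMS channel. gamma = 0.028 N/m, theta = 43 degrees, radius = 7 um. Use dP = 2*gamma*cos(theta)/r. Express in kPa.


Step 1: cos(43 deg) = 0.7314
Step 2: Convert r to m: r = 7e-6 m
Step 3: dP = 2 * 0.028 * 0.7314 / 7e-6 = 5851.2 Pa
Step 4: Convert Pa to kPa (divide by 1000).
dP = 5.85 kPa


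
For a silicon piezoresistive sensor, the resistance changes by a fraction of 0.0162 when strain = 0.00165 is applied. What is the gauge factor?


Step 1: Identify values.
dR/R = 0.0162, strain = 0.00165
Step 2: GF = (dR/R) / strain = 0.0162 / 0.00165
GF = 9.8


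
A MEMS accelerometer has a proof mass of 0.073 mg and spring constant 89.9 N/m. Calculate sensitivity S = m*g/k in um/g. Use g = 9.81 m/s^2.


Step 1: Convert mass: m = 0.073 mg = 7.30e-08 kg
Step 2: S = m * g / k = 7.30e-08 * 9.81 / 89.9
Step 3: S = 7.97e-09 m/g
Step 4: Convert to um/g: S = 0.008 um/g


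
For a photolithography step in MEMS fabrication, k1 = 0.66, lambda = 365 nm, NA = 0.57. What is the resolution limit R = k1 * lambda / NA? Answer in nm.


Step 1: Identify values: k1 = 0.66, lambda = 365 nm, NA = 0.57
Step 2: R = k1 * lambda / NA
R = 0.66 * 365 / 0.57
R = 422.6 nm


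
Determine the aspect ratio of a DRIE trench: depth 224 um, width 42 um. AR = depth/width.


Step 1: AR = depth / width
Step 2: AR = 224 / 42
AR = 5.3


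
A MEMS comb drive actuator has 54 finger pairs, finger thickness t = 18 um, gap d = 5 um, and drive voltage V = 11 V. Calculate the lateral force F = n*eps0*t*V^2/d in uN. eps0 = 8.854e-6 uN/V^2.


Step 1: Parameters: n=54, eps0=8.854e-6 uN/V^2, t=18 um, V=11 V, d=5 um
Step 2: V^2 = 121
Step 3: F = 54 * 8.854e-6 * 18 * 121 / 5
F = 0.208 uN


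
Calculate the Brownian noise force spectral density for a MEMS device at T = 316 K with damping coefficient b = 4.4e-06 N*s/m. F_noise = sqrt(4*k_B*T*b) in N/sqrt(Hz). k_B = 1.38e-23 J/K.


Step 1: Compute 4 * k_B * T * b
= 4 * 1.38e-23 * 316 * 4.4e-06
= 7.6750e-26 N^2/Hz
Step 2: F_noise = sqrt(7.6750e-26)
F_noise = 2.77e-13 N/sqrt(Hz)


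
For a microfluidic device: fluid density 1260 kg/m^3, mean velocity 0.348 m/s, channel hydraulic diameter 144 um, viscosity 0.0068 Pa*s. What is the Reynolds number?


Step 1: Convert Dh to meters: Dh = 144e-6 m
Step 2: Re = rho * v * Dh / mu
Re = 1260 * 0.348 * 144e-6 / 0.0068
Re = 9.285


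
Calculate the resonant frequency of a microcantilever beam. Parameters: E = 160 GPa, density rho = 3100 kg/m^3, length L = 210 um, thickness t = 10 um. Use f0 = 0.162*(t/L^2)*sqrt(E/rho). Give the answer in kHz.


Step 1: Convert units to SI.
t_SI = 10e-6 m, L_SI = 210e-6 m
Step 2: Calculate sqrt(E/rho).
sqrt(160e9 / 3100) = 7184.21 m/s
Step 3: Compute f0.
f0 = 0.162 * 10e-6 / (210e-6)^2 * 7184.21 = 263909.8 Hz = 263.91 kHz


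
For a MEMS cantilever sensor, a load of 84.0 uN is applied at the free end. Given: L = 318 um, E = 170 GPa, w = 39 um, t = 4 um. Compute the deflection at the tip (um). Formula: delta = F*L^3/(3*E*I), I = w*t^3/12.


Step 1: Calculate the second moment of area.
I = w * t^3 / 12 = 39 * 4^3 / 12 = 208.0 um^4
Step 2: Convert E to consistent units (1 GPa = 1000 uN/um^2).
E = 170 GPa = 170000 uN/um^2
Step 3: Calculate tip deflection.
delta = F * L^3 / (3 * E * I)
delta = 84.0 * 318^3 / (3 * 170000 * 208.0)
delta = 25.464 um


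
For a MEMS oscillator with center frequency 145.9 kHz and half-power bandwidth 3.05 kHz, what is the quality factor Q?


Step 1: Q = f0 / bandwidth
Step 2: Q = 145.9 / 3.05
Q = 47.8


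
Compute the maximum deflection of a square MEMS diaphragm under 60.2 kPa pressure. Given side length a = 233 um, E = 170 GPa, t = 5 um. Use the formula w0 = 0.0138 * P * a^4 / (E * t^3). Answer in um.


Step 1: Convert pressure to compatible units (E is in GPa, so P in GPa).
P = 60.2 kPa = 60.2e-6 GPa
Step 2: Compute numerator: 0.0138 * P * a^4.
a^4 = 233^4 = 2947295521
numerator = 0.0138 * 60.2e-6 * 2947295521 = 2.4485e+03
Step 3: Compute denominator: E * t^3 = 170 * 5^3 = 21250
Step 4: w0 = numerator / denominator = 2.4485e+03 / 21250 = 0.1152 um


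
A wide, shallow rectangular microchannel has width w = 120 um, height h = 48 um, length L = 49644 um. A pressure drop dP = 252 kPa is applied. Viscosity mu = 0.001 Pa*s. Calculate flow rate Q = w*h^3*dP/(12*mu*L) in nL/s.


Step 1: Convert all dimensions to SI (meters).
w = 120e-6 m, h = 48e-6 m, L = 49644e-6 m, dP = 252e3 Pa
Step 2: Q = w * h^3 * dP / (12 * mu * L)
Q = 120e-6 * (48e-6)^3 * 252e3 / (12 * 0.001 * 49644e-6) = 5.61380711e-09 m^3/s
Step 3: Convert Q from m^3/s to nL/s (1 m^3 = 1e12 nL, so multiply by 1e12).
Q = 5613.807 nL/s


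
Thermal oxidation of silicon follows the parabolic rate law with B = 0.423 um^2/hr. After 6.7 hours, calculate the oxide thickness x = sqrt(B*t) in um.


Step 1: Compute B*t = 0.423 * 6.7 = 2.8341
Step 2: x = sqrt(2.8341)
x = 1.683 um


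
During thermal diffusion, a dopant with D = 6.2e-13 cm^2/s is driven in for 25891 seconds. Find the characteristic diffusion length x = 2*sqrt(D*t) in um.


Step 1: Compute D*t = 6.2e-13 * 25891 = 1.605242e-08 cm^2
Step 2: sqrt(D*t) = 1.26698e-04 cm
Step 3: x = 2 * 1.26698e-04 cm = 2.53396e-04 cm
Step 4: Convert to um (1 cm = 1e4 um): x = 2.534 um


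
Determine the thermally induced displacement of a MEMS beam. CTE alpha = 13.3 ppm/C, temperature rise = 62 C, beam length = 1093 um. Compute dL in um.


Step 1: Convert CTE: alpha = 13.3 ppm/C = 13.3e-6 /C
Step 2: dL = 13.3e-6 * 62 * 1093
dL = 0.9013 um


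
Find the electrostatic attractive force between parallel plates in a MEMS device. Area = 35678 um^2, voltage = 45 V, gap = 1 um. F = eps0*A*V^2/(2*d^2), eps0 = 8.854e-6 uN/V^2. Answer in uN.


Step 1: Identify parameters.
eps0 = 8.854e-6 uN/V^2, A = 35678 um^2, V = 45 V, d = 1 um
Step 2: Compute V^2 = 45^2 = 2025
Step 3: Compute d^2 = 1^2 = 1
Step 4: F = 0.5 * 8.854e-6 * 35678 * 2025 / 1
F = 319.842 uN


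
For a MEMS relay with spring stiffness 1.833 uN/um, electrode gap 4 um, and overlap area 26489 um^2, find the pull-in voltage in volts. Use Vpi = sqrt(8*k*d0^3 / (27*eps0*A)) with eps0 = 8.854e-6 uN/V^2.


Step 1: Compute numerator: 8 * k * d0^3 = 8 * 1.833 * 4^3 = 938.496
Step 2: Compute denominator: 27 * eps0 * A = 27 * 8.854e-6 * 26489 = 6.332407
Step 3: Vpi = sqrt(938.496 / 6.332407)
Vpi = 12.17 V


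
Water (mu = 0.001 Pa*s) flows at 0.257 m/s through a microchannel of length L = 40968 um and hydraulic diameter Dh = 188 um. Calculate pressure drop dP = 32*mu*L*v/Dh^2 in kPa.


Step 1: Convert to SI: L = 40968e-6 m, Dh = 188e-6 m
Step 2: dP = 32 * 0.001 * 40968e-6 * 0.257 / (188e-6)^2
Step 3: dP = 9532.62 Pa
Step 4: Convert to kPa: dP = 9.53 kPa


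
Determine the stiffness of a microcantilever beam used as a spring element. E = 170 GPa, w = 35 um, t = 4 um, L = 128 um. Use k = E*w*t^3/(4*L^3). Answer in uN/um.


Step 1: Convert E to consistent units (1 GPa = 1000 uN/um^2).
E = 170 GPa = 170000 uN/um^2
Step 2: Compute t^3 = 4^3 = 64
Step 3: Compute L^3 = 128^3 = 2097152
Step 4: k = 170000 * 35 * 64 / (4 * 2097152)
k = 45.3949 uN/um


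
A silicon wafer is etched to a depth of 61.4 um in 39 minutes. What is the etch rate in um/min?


Step 1: Etch rate = depth / time
Step 2: rate = 61.4 / 39
rate = 1.574 um/min


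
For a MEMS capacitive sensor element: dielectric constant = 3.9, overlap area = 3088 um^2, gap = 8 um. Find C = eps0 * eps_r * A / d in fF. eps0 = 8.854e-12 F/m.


Step 1: Convert area to m^2: A = 3088e-12 m^2
Step 2: Convert gap to m: d = 8e-6 m
Step 3: C = eps0 * eps_r * A / d
C = 8.854e-12 * 3.9 * 3088e-12 / 8e-6
Step 4: Convert to fF (multiply by 1e15).
C = 13.33 fF


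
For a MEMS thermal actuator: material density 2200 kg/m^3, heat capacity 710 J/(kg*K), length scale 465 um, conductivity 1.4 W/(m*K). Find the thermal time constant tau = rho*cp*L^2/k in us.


Step 1: Convert L to m: L = 465e-6 m
Step 2: L^2 = (465e-6)^2 = 2.16225e-07 m^2
Step 3: tau = 2200 * 710 * 2.16225e-07 / 1.4 = 2.4124532143e-01 s
Step 4: Convert to microseconds (multiply by 1e6).
tau = 241245.321 us


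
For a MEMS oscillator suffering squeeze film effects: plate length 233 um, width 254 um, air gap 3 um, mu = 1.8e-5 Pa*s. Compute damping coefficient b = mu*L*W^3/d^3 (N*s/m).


Step 1: Convert to SI.
L = 233e-6 m, W = 254e-6 m, d = 3e-6 m
Step 2: W^3 = (254e-6)^3 = 1.64e-11 m^3
Step 3: d^3 = (3e-6)^3 = 2.70e-17 m^3
Step 4: b = 1.8e-5 * 233e-6 * 1.64e-11 / 2.70e-17
b = 2.55e-03 N*s/m


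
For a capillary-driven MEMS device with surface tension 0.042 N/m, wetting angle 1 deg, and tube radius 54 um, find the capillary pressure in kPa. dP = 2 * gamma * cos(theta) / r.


Step 1: cos(1 deg) = 0.9998
Step 2: Convert r to m: r = 54e-6 m
Step 3: dP = 2 * 0.042 * 0.9998 / 54e-6 = 1555.2 Pa
Step 4: Convert Pa to kPa (divide by 1000).
dP = 1.56 kPa


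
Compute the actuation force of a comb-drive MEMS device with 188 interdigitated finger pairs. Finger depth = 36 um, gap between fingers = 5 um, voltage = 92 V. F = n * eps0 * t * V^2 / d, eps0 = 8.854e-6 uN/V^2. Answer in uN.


Step 1: Parameters: n=188, eps0=8.854e-6 uN/V^2, t=36 um, V=92 V, d=5 um
Step 2: V^2 = 8464
Step 3: F = 188 * 8.854e-6 * 36 * 8464 / 5
F = 101.439 uN


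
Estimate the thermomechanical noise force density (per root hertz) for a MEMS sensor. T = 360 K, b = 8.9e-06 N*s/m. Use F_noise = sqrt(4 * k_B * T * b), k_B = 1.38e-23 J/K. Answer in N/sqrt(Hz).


Step 1: Compute 4 * k_B * T * b
= 4 * 1.38e-23 * 360 * 8.9e-06
= 1.7686e-25 N^2/Hz
Step 2: F_noise = sqrt(1.7686e-25)
F_noise = 4.21e-13 N/sqrt(Hz)


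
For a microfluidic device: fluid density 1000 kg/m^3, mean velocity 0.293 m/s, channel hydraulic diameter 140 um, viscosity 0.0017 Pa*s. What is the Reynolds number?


Step 1: Convert Dh to meters: Dh = 140e-6 m
Step 2: Re = rho * v * Dh / mu
Re = 1000 * 0.293 * 140e-6 / 0.0017
Re = 24.129


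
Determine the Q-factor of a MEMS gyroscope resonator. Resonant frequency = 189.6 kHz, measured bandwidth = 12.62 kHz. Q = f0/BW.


Step 1: Q = f0 / bandwidth
Step 2: Q = 189.6 / 12.62
Q = 15.0


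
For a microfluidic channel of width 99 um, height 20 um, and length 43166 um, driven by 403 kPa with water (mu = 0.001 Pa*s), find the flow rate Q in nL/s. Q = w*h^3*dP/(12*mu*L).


Step 1: Convert all dimensions to SI (meters).
w = 99e-6 m, h = 20e-6 m, L = 43166e-6 m, dP = 403e3 Pa
Step 2: Q = w * h^3 * dP / (12 * mu * L)
Q = 99e-6 * (20e-6)^3 * 403e3 / (12 * 0.001 * 43166e-6) = 6.161794e-10 m^3/s
Step 3: Convert Q from m^3/s to nL/s (1 m^3 = 1e12 nL, so multiply by 1e12).
Q = 616.179 nL/s


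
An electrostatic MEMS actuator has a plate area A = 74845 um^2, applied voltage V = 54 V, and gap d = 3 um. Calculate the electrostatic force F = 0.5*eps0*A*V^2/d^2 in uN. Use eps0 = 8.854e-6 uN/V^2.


Step 1: Identify parameters.
eps0 = 8.854e-6 uN/V^2, A = 74845 um^2, V = 54 V, d = 3 um
Step 2: Compute V^2 = 54^2 = 2916
Step 3: Compute d^2 = 3^2 = 9
Step 4: F = 0.5 * 8.854e-6 * 74845 * 2916 / 9
F = 107.354 uN


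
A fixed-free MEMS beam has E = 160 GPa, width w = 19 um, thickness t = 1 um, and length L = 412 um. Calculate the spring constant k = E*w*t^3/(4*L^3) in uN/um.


Step 1: Convert E to consistent units (1 GPa = 1000 uN/um^2).
E = 160 GPa = 160000 uN/um^2
Step 2: Compute t^3 = 1^3 = 1
Step 3: Compute L^3 = 412^3 = 69934528
Step 4: k = 160000 * 19 * 1 / (4 * 69934528)
k = 0.0109 uN/um


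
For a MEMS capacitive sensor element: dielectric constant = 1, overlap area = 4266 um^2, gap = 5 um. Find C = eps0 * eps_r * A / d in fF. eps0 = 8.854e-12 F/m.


Step 1: Convert area to m^2: A = 4266e-12 m^2
Step 2: Convert gap to m: d = 5e-6 m
Step 3: C = eps0 * eps_r * A / d
C = 8.854e-12 * 1 * 4266e-12 / 5e-6
Step 4: Convert to fF (multiply by 1e15).
C = 7.55 fF


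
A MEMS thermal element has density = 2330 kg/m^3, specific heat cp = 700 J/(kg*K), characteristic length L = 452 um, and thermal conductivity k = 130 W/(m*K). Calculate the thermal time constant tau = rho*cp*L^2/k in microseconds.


Step 1: Convert L to m: L = 452e-6 m
Step 2: L^2 = (452e-6)^2 = 2.04304e-07 m^2
Step 3: tau = 2330 * 700 * 2.04304e-07 / 130 = 2.56322942e-03 s
Step 4: Convert to microseconds (multiply by 1e6).
tau = 2563.229 us


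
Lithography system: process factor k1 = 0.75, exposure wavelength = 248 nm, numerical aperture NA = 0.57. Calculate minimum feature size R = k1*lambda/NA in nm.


Step 1: Identify values: k1 = 0.75, lambda = 248 nm, NA = 0.57
Step 2: R = k1 * lambda / NA
R = 0.75 * 248 / 0.57
R = 326.3 nm


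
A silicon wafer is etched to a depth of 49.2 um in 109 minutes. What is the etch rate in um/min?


Step 1: Etch rate = depth / time
Step 2: rate = 49.2 / 109
rate = 0.451 um/min


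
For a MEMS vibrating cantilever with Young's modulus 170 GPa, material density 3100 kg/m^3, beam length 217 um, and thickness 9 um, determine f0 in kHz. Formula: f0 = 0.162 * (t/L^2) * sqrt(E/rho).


Step 1: Convert units to SI.
t_SI = 9e-6 m, L_SI = 217e-6 m
Step 2: Calculate sqrt(E/rho).
sqrt(170e9 / 3100) = 7405.32 m/s
Step 3: Compute f0.
f0 = 0.162 * 9e-6 / (217e-6)^2 * 7405.32 = 229288.3 Hz = 229.29 kHz


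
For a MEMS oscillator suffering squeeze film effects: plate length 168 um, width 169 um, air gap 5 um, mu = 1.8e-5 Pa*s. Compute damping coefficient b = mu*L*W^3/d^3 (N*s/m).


Step 1: Convert to SI.
L = 168e-6 m, W = 169e-6 m, d = 5e-6 m
Step 2: W^3 = (169e-6)^3 = 4.83e-12 m^3
Step 3: d^3 = (5e-6)^3 = 1.25e-16 m^3
Step 4: b = 1.8e-5 * 168e-6 * 4.83e-12 / 1.25e-16
b = 1.17e-04 N*s/m


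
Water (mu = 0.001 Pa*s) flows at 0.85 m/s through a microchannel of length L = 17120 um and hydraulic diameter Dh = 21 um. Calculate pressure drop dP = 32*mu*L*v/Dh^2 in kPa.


Step 1: Convert to SI: L = 17120e-6 m, Dh = 21e-6 m
Step 2: dP = 32 * 0.001 * 17120e-6 * 0.85 / (21e-6)^2
Step 3: dP = 1055927.44 Pa
Step 4: Convert to kPa: dP = 1055.93 kPa


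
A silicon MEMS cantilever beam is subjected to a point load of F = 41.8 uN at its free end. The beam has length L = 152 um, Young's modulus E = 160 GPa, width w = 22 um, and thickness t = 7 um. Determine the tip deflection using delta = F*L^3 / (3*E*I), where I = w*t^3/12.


Step 1: Calculate the second moment of area.
I = w * t^3 / 12 = 22 * 7^3 / 12 = 628.8333 um^4
Step 2: Convert E to consistent units (1 GPa = 1000 uN/um^2).
E = 160 GPa = 160000 uN/um^2
Step 3: Calculate tip deflection.
delta = F * L^3 / (3 * E * I)
delta = 41.8 * 152^3 / (3 * 160000 * 628.8333)
delta = 0.4863 um


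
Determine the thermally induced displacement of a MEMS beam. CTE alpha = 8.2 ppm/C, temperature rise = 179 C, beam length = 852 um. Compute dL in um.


Step 1: Convert CTE: alpha = 8.2 ppm/C = 8.2e-6 /C
Step 2: dL = 8.2e-6 * 179 * 852
dL = 1.2506 um


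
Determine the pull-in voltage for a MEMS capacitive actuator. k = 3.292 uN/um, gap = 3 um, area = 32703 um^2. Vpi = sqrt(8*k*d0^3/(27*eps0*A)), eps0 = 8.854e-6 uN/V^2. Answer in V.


Step 1: Compute numerator: 8 * k * d0^3 = 8 * 3.292 * 3^3 = 711.072
Step 2: Compute denominator: 27 * eps0 * A = 27 * 8.854e-6 * 32703 = 7.817914
Step 3: Vpi = sqrt(711.072 / 7.817914)
Vpi = 9.54 V


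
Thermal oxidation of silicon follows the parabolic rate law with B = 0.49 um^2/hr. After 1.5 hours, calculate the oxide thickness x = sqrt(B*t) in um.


Step 1: Compute B*t = 0.49 * 1.5 = 0.735
Step 2: x = sqrt(0.735)
x = 0.857 um


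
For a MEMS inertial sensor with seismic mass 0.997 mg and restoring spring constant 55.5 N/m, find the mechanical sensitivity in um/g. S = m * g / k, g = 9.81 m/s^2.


Step 1: Convert mass: m = 0.997 mg = 9.97e-07 kg
Step 2: S = m * g / k = 9.97e-07 * 9.81 / 55.5
Step 3: S = 1.76e-07 m/g
Step 4: Convert to um/g: S = 0.176 um/g


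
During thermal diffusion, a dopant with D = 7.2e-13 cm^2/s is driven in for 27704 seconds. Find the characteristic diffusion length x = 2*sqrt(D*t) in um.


Step 1: Compute D*t = 7.2e-13 * 27704 = 1.994688e-08 cm^2
Step 2: sqrt(D*t) = 1.41233e-04 cm
Step 3: x = 2 * 1.41233e-04 cm = 2.82466e-04 cm
Step 4: Convert to um (1 cm = 1e4 um): x = 2.825 um


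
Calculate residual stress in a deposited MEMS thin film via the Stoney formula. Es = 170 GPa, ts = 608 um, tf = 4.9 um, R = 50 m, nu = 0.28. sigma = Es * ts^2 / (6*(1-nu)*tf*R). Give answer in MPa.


Step 1: Compute numerator: Es * ts^2 = 170 * 608^2 = 62842880 (GPa*um^2)
Step 2: Compute denominator (R in um): 6*(1-nu)*tf*R = 6*0.72*4.9*50e6 = 1058400000.0 (um^2)
Step 3: sigma (GPa) = 62842880 / 1058400000.0 = 5.9375e-02 GPa
Step 4: Convert to MPa (x1000): sigma = 59.4 MPa


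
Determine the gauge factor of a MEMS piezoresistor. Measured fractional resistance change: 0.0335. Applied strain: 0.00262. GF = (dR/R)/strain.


Step 1: Identify values.
dR/R = 0.0335, strain = 0.00262
Step 2: GF = (dR/R) / strain = 0.0335 / 0.00262
GF = 12.8


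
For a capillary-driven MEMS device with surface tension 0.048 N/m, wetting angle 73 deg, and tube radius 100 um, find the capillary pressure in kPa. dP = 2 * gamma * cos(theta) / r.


Step 1: cos(73 deg) = 0.2924
Step 2: Convert r to m: r = 100e-6 m
Step 3: dP = 2 * 0.048 * 0.2924 / 100e-6 = 280.7 Pa
Step 4: Convert Pa to kPa (divide by 1000).
dP = 0.28 kPa


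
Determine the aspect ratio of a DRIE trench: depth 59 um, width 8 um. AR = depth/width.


Step 1: AR = depth / width
Step 2: AR = 59 / 8
AR = 7.4


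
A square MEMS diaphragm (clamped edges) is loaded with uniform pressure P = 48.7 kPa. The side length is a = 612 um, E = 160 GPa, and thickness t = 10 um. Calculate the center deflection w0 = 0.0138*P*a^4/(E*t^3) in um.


Step 1: Convert pressure to compatible units (E is in GPa, so P in GPa).
P = 48.7 kPa = 48.7e-6 GPa
Step 2: Compute numerator: 0.0138 * P * a^4.
a^4 = 612^4 = 140283207936
numerator = 0.0138 * 48.7e-6 * 140283207936 = 9.42787e+04
Step 3: Compute denominator: E * t^3 = 160 * 10^3 = 160000
Step 4: w0 = numerator / denominator = 9.42787e+04 / 160000 = 0.5892 um


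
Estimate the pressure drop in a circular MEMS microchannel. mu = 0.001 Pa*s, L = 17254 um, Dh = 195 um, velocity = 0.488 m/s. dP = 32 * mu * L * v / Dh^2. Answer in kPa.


Step 1: Convert to SI: L = 17254e-6 m, Dh = 195e-6 m
Step 2: dP = 32 * 0.001 * 17254e-6 * 0.488 / (195e-6)^2
Step 3: dP = 7085.82 Pa
Step 4: Convert to kPa: dP = 7.09 kPa


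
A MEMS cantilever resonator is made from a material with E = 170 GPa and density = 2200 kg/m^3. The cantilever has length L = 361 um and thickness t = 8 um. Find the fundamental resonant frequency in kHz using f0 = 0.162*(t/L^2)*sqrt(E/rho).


Step 1: Convert units to SI.
t_SI = 8e-6 m, L_SI = 361e-6 m
Step 2: Calculate sqrt(E/rho).
sqrt(170e9 / 2200) = 8790.49 m/s
Step 3: Compute f0.
f0 = 0.162 * 8e-6 / (361e-6)^2 * 8790.49 = 87418.6 Hz = 87.42 kHz


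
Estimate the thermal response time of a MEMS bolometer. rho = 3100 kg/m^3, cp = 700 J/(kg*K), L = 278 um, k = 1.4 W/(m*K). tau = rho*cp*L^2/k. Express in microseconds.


Step 1: Convert L to m: L = 278e-6 m
Step 2: L^2 = (278e-6)^2 = 7.7284e-08 m^2
Step 3: tau = 3100 * 700 * 7.7284e-08 / 1.4 = 1.197902e-01 s
Step 4: Convert to microseconds (multiply by 1e6).
tau = 119790.2 us


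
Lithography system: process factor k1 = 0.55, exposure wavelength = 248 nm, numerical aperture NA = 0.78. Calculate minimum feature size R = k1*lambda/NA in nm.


Step 1: Identify values: k1 = 0.55, lambda = 248 nm, NA = 0.78
Step 2: R = k1 * lambda / NA
R = 0.55 * 248 / 0.78
R = 174.9 nm


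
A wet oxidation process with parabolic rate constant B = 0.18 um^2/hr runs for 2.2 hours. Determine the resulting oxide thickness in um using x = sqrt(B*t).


Step 1: Compute B*t = 0.18 * 2.2 = 0.396
Step 2: x = sqrt(0.396)
x = 0.629 um


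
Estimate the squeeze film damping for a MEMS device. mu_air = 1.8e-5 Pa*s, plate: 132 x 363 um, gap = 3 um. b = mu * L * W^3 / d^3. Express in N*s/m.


Step 1: Convert to SI.
L = 132e-6 m, W = 363e-6 m, d = 3e-6 m
Step 2: W^3 = (363e-6)^3 = 4.78e-11 m^3
Step 3: d^3 = (3e-6)^3 = 2.70e-17 m^3
Step 4: b = 1.8e-5 * 132e-6 * 4.78e-11 / 2.70e-17
b = 4.21e-03 N*s/m


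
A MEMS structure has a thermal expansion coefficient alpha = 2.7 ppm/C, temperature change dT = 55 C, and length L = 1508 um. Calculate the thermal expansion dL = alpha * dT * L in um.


Step 1: Convert CTE: alpha = 2.7 ppm/C = 2.7e-6 /C
Step 2: dL = 2.7e-6 * 55 * 1508
dL = 0.2239 um


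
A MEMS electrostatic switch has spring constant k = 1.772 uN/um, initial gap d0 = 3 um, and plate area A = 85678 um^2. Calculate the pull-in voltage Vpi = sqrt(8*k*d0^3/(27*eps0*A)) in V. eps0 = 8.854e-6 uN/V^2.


Step 1: Compute numerator: 8 * k * d0^3 = 8 * 1.772 * 3^3 = 382.752
Step 2: Compute denominator: 27 * eps0 * A = 27 * 8.854e-6 * 85678 = 20.482011
Step 3: Vpi = sqrt(382.752 / 20.482011)
Vpi = 4.32 V


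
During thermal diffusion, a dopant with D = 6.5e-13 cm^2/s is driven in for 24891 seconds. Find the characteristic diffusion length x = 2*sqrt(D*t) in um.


Step 1: Compute D*t = 6.5e-13 * 24891 = 1.617915e-08 cm^2
Step 2: sqrt(D*t) = 1.27197e-04 cm
Step 3: x = 2 * 1.27197e-04 cm = 2.54394e-04 cm
Step 4: Convert to um (1 cm = 1e4 um): x = 2.544 um


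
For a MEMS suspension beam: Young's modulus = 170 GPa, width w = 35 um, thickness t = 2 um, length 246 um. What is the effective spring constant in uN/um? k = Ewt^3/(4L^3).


Step 1: Convert E to consistent units (1 GPa = 1000 uN/um^2).
E = 170 GPa = 170000 uN/um^2
Step 2: Compute t^3 = 2^3 = 8
Step 3: Compute L^3 = 246^3 = 14886936
Step 4: k = 170000 * 35 * 8 / (4 * 14886936)
k = 0.7994 uN/um


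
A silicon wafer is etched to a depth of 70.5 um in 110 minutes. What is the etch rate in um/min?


Step 1: Etch rate = depth / time
Step 2: rate = 70.5 / 110
rate = 0.641 um/min


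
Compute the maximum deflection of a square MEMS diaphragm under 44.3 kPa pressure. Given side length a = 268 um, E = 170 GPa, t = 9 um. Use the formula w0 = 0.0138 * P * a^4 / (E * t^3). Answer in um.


Step 1: Convert pressure to compatible units (E is in GPa, so P in GPa).
P = 44.3 kPa = 44.3e-6 GPa
Step 2: Compute numerator: 0.0138 * P * a^4.
a^4 = 268^4 = 5158686976
numerator = 0.0138 * 44.3e-6 * 5158686976 = 3.1537e+03
Step 3: Compute denominator: E * t^3 = 170 * 9^3 = 123930
Step 4: w0 = numerator / denominator = 3.1537e+03 / 123930 = 0.0254 um


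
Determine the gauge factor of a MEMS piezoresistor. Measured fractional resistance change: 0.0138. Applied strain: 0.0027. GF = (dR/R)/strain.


Step 1: Identify values.
dR/R = 0.0138, strain = 0.0027
Step 2: GF = (dR/R) / strain = 0.0138 / 0.0027
GF = 5.1


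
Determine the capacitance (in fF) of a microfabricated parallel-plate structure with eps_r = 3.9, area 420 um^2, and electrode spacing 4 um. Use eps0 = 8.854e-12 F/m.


Step 1: Convert area to m^2: A = 420e-12 m^2
Step 2: Convert gap to m: d = 4e-6 m
Step 3: C = eps0 * eps_r * A / d
C = 8.854e-12 * 3.9 * 420e-12 / 4e-6
Step 4: Convert to fF (multiply by 1e15).
C = 3.63 fF


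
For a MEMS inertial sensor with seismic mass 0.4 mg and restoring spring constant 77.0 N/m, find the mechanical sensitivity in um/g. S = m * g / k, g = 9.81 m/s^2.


Step 1: Convert mass: m = 0.4 mg = 4.00e-07 kg
Step 2: S = m * g / k = 4.00e-07 * 9.81 / 77.0
Step 3: S = 5.10e-08 m/g
Step 4: Convert to um/g: S = 0.051 um/g


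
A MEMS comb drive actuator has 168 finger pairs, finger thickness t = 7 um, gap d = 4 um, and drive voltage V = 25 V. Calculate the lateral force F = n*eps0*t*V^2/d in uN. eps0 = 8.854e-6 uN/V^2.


Step 1: Parameters: n=168, eps0=8.854e-6 uN/V^2, t=7 um, V=25 V, d=4 um
Step 2: V^2 = 625
Step 3: F = 168 * 8.854e-6 * 7 * 625 / 4
F = 1.627 uN


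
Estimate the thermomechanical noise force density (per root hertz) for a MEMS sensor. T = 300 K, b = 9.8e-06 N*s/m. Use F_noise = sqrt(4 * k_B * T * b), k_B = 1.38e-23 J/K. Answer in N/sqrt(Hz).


Step 1: Compute 4 * k_B * T * b
= 4 * 1.38e-23 * 300 * 9.8e-06
= 1.6229e-25 N^2/Hz
Step 2: F_noise = sqrt(1.6229e-25)
F_noise = 4.03e-13 N/sqrt(Hz)


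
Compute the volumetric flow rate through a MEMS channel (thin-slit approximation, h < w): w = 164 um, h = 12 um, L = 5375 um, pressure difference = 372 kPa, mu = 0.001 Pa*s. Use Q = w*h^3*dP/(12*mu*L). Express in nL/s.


Step 1: Convert all dimensions to SI (meters).
w = 164e-6 m, h = 12e-6 m, L = 5375e-6 m, dP = 372e3 Pa
Step 2: Q = w * h^3 * dP / (12 * mu * L)
Q = 164e-6 * (12e-6)^3 * 372e3 / (12 * 0.001 * 5375e-6) = 1.63444688e-09 m^3/s
Step 3: Convert Q from m^3/s to nL/s (1 m^3 = 1e12 nL, so multiply by 1e12).
Q = 1634.447 nL/s


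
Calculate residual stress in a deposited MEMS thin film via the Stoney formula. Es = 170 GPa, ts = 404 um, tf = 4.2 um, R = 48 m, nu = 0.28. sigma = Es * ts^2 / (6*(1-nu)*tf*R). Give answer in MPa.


Step 1: Compute numerator: Es * ts^2 = 170 * 404^2 = 27746720 (GPa*um^2)
Step 2: Compute denominator (R in um): 6*(1-nu)*tf*R = 6*0.72*4.2*48e6 = 870912000.0 (um^2)
Step 3: sigma (GPa) = 27746720 / 870912000.0 = 3.1859e-02 GPa
Step 4: Convert to MPa (x1000): sigma = 31.9 MPa


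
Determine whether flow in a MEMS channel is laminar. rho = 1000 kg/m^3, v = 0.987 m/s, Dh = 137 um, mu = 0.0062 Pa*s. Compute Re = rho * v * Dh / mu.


Step 1: Convert Dh to meters: Dh = 137e-6 m
Step 2: Re = rho * v * Dh / mu
Re = 1000 * 0.987 * 137e-6 / 0.0062
Re = 21.81
Since Re = 21.81 is below ~2300, the flow is laminar.


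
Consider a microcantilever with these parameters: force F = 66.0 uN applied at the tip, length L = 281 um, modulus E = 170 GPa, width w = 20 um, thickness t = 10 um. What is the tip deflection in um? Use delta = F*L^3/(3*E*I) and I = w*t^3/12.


Step 1: Calculate the second moment of area.
I = w * t^3 / 12 = 20 * 10^3 / 12 = 1666.6667 um^4
Step 2: Convert E to consistent units (1 GPa = 1000 uN/um^2).
E = 170 GPa = 170000 uN/um^2
Step 3: Calculate tip deflection.
delta = F * L^3 / (3 * E * I)
delta = 66.0 * 281^3 / (3 * 170000 * 1666.6667)
delta = 1.7228 um


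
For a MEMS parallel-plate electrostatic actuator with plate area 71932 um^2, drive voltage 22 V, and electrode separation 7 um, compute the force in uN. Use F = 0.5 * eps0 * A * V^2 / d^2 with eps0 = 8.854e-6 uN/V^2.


Step 1: Identify parameters.
eps0 = 8.854e-6 uN/V^2, A = 71932 um^2, V = 22 V, d = 7 um
Step 2: Compute V^2 = 22^2 = 484
Step 3: Compute d^2 = 7^2 = 49
Step 4: F = 0.5 * 8.854e-6 * 71932 * 484 / 49
F = 3.145 uN


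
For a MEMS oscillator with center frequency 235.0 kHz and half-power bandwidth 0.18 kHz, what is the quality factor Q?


Step 1: Q = f0 / bandwidth
Step 2: Q = 235.0 / 0.18
Q = 1305.6


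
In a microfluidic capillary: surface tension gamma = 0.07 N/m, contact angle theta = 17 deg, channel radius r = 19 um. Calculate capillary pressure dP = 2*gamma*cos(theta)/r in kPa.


Step 1: cos(17 deg) = 0.9563
Step 2: Convert r to m: r = 19e-6 m
Step 3: dP = 2 * 0.07 * 0.9563 / 19e-6 = 7046.4 Pa
Step 4: Convert Pa to kPa (divide by 1000).
dP = 7.05 kPa


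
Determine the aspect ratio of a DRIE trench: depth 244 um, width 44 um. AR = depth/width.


Step 1: AR = depth / width
Step 2: AR = 244 / 44
AR = 5.5


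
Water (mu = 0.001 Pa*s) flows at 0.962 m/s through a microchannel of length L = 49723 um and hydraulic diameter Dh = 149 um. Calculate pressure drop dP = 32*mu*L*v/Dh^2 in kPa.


Step 1: Convert to SI: L = 49723e-6 m, Dh = 149e-6 m
Step 2: dP = 32 * 0.001 * 49723e-6 * 0.962 / (149e-6)^2
Step 3: dP = 68946.12 Pa
Step 4: Convert to kPa: dP = 68.95 kPa


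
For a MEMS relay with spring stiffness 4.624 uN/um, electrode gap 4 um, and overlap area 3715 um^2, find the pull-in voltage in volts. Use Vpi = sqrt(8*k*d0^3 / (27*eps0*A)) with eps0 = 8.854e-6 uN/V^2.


Step 1: Compute numerator: 8 * k * d0^3 = 8 * 4.624 * 4^3 = 2367.488
Step 2: Compute denominator: 27 * eps0 * A = 27 * 8.854e-6 * 3715 = 0.8881
Step 3: Vpi = sqrt(2367.488 / 0.8881)
Vpi = 51.63 V


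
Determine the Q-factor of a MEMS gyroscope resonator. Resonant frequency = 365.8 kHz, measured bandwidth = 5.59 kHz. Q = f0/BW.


Step 1: Q = f0 / bandwidth
Step 2: Q = 365.8 / 5.59
Q = 65.4


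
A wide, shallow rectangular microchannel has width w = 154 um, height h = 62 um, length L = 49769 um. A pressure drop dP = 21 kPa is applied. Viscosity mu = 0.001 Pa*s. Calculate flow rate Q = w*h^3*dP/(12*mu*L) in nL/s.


Step 1: Convert all dimensions to SI (meters).
w = 154e-6 m, h = 62e-6 m, L = 49769e-6 m, dP = 21e3 Pa
Step 2: Q = w * h^3 * dP / (12 * mu * L)
Q = 154e-6 * (62e-6)^3 * 21e3 / (12 * 0.001 * 49769e-6) = 1.2905503e-09 m^3/s
Step 3: Convert Q from m^3/s to nL/s (1 m^3 = 1e12 nL, so multiply by 1e12).
Q = 1290.55 nL/s


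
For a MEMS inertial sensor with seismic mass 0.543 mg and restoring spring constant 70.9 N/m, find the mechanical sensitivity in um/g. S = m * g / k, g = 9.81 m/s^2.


Step 1: Convert mass: m = 0.543 mg = 5.43e-07 kg
Step 2: S = m * g / k = 5.43e-07 * 9.81 / 70.9
Step 3: S = 7.51e-08 m/g
Step 4: Convert to um/g: S = 0.075 um/g


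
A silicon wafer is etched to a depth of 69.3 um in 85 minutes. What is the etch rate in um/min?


Step 1: Etch rate = depth / time
Step 2: rate = 69.3 / 85
rate = 0.815 um/min


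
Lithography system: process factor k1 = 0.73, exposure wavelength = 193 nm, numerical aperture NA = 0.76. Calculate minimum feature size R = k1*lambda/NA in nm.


Step 1: Identify values: k1 = 0.73, lambda = 193 nm, NA = 0.76
Step 2: R = k1 * lambda / NA
R = 0.73 * 193 / 0.76
R = 185.4 nm


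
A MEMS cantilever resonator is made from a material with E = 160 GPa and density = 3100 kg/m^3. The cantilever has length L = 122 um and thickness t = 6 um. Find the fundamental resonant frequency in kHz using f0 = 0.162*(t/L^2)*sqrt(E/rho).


Step 1: Convert units to SI.
t_SI = 6e-6 m, L_SI = 122e-6 m
Step 2: Calculate sqrt(E/rho).
sqrt(160e9 / 3100) = 7184.21 m/s
Step 3: Compute f0.
f0 = 0.162 * 6e-6 / (122e-6)^2 * 7184.21 = 469165.0 Hz = 469.17 kHz
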